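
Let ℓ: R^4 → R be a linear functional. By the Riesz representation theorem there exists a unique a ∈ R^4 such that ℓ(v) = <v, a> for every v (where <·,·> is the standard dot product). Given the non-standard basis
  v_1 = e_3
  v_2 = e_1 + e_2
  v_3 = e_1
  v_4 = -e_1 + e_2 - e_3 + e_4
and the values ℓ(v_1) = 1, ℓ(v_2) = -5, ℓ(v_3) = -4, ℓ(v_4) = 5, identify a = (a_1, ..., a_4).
a = (-4, -1, 1, 3)

Write a = (a_1, ..., a_4) in the standard basis. For each basis vector v_i, ℓ(v_i) = <v_i, a> is a linear equation in the a_j's. Collect the n equations into a matrix system V a = ℓ, where row i of V is v_i (expressed in the standard basis). Since V is invertible (lower-triangular with 1s on the diagonal, up to permutation), solve by back-substitution:
  V =
[[0, 0, 1, 0],
 [1, 1, 0, 0],
 [1, 0, 0, 0],
 [-1, 1, -1, 1]]
  V a = (1, -5, -4, 5)
Solving gives a = (-4, -1, 1, 3).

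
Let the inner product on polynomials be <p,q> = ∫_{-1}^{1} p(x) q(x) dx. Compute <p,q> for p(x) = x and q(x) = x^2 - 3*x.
<p,q> = -2

Expand the product: p(x)·q(x) = x^3 - 3*x^2.
∫_{-1}^{1} of each monomial x^k gives [2/(k+1) if k even, 0 if k odd]. Integrating term-by-term (or equivalently evaluating the antiderivative F(x) = x^4/4 - x^3 at the endpoints):
  F(1) − F(−1) = -3/4 − (5/4) = -2.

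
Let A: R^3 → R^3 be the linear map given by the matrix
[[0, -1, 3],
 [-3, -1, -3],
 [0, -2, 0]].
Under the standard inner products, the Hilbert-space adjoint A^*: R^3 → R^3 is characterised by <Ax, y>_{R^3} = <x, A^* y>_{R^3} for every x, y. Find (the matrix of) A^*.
A^* = A^T =
[[0, -3, 0],
 [-1, -1, -2],
 [3, -3, 0]]

For real matrices with standard dot products, the defining identity <Ax, y> = <x, A^* y> gives (Ax)^T y = x^T (A^*) y, i.e. x^T A^T y = x^T (A^*) y. Since this holds for all x, y, we must have A^* = A^T. Therefore
A^* =
[[0, -3, 0],
 [-1, -1, -2],
 [3, -3, 0]].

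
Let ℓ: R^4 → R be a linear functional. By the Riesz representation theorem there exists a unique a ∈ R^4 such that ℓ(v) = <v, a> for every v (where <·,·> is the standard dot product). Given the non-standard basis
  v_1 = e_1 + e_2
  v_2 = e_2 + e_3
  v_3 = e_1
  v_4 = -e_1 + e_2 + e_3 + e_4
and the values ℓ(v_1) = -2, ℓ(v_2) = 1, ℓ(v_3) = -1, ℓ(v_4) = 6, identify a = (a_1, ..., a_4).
a = (-1, -1, 2, 4)

Write a = (a_1, ..., a_4) in the standard basis. For each basis vector v_i, ℓ(v_i) = <v_i, a> is a linear equation in the a_j's. Collect the n equations into a matrix system V a = ℓ, where row i of V is v_i (expressed in the standard basis). Since V is invertible (lower-triangular with 1s on the diagonal, up to permutation), solve by back-substitution:
  V =
[[1, 1, 0, 0],
 [0, 1, 1, 0],
 [1, 0, 0, 0],
 [-1, 1, 1, 1]]
  V a = (-2, 1, -1, 6)
Solving gives a = (-1, -1, 2, 4).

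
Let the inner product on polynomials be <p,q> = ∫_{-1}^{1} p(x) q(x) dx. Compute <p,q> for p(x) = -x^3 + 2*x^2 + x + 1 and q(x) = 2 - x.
<p,q> = 32/5

Expand the product: p(x)·q(x) = x^4 - 4*x^3 + 3*x^2 + x + 2.
∫_{-1}^{1} of each monomial x^k gives [2/(k+1) if k even, 0 if k odd]. Integrating term-by-term (or equivalently evaluating the antiderivative F(x) = x^5/5 - x^4 + x^3 + x^2/2 + 2*x at the endpoints):
  F(1) − F(−1) = 27/10 − (-37/10) = 32/5.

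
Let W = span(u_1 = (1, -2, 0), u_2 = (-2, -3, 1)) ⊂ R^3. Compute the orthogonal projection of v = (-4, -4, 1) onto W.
proj_W(v) = (-103/27, -211/54, 89/54)

Set up U = [u_1 | ... | u_2] ∈ R^(3×2). The projector onto W = col(U) is P = U (U^T U)^(-1) U^T.
Compute U^T U =
  [5, 4]
  [4, 14],
and U^T v = (4, 21).
Solve U^T U · c = U^T v for the coefficients: c = (-14/27, 89/54). The projection is proj_W(v) = U c.
Check: (v - proj_W(v)) · u_1 = 0  (should be 0).
Check: (v - proj_W(v)) · u_2 = 0  (should be 0).
Result: proj_W(v) = (-103/27, -211/54, 89/54).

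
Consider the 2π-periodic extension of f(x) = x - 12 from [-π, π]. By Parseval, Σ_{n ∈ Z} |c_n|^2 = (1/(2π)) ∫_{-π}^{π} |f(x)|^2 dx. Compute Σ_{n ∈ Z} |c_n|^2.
Σ |c_n|^2 = π^2/3 + 144

Expand and integrate term by term over [-π, π]:
  ∫ (x)^2 dx = 1·(2π^3/3); ∫ 2·1·(-12)·x dx = 0 (odd integrand); ∫ (-12)^2 dx = 144·2π.
So (1/(2π)) ∫_{-π}^{π} (x - 12)^2 dx = 1π^2/3 + 144 = π^2/3 + 144.
Parseval ⇒ Σ |c_n|^2 = π^2/3 + 144.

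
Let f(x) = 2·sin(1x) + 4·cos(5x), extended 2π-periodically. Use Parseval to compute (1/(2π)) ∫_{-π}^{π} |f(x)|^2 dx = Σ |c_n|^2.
Σ |c_n|^2 = 10

Expand |f|^2 and use orthogonality of {sin(nx), cos(mx)} on [-π, π]:
  ∫_{-π}^{π} sin(nx)^2 dx = π, ∫ cos(mx)^2 dx = π, and cross terms integrate to 0.
So ∫_{-π}^{π} f(x)^2 dx = 2^2 · π + 4^2 · π = (4 + 16)π.
Divide by 2π: (4 + 16)/2 = 10.
By Parseval, this equals Σ |c_n|^2.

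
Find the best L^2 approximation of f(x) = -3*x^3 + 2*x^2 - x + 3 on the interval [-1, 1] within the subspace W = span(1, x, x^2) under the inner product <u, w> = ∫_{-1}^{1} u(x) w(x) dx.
g(x) = 2*x^2 - 14*x/5 + 3

The best approximation g ∈ W is the orthogonal projection of f onto W. Writing g = a_0 + a_1 x + a_2 x^2, the coefficients solve the normal equations G · a = b where
  G_{ij} = <φ_i, φ_j> and b_i = <f, φ_i>, with φ_0 = 1, φ_1 = x, φ_2 = x^2.
G =
  [2, 0, 2/3]
  [0, 2/3, 0]
  [2/3, 0, 2/5],
b = (22/3, -28/15, 14/5).
Solving gives a_0 = 3, a_1 = -14/5, a_2 = 2, so
  g(x) = 2*x^2 - 14*x/5 + 3.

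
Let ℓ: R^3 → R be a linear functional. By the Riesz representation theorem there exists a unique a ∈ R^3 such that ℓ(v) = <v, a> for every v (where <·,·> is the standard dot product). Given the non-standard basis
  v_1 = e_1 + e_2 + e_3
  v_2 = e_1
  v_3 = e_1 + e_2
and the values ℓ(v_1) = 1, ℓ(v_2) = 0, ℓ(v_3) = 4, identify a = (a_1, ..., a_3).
a = (0, 4, -3)

Write a = (a_1, ..., a_3) in the standard basis. For each basis vector v_i, ℓ(v_i) = <v_i, a> is a linear equation in the a_j's. Collect the n equations into a matrix system V a = ℓ, where row i of V is v_i (expressed in the standard basis). Since V is invertible (lower-triangular with 1s on the diagonal, up to permutation), solve by back-substitution:
  V =
[[1, 1, 1],
 [1, 0, 0],
 [1, 1, 0]]
  V a = (1, 0, 4)
Solving gives a = (0, 4, -3).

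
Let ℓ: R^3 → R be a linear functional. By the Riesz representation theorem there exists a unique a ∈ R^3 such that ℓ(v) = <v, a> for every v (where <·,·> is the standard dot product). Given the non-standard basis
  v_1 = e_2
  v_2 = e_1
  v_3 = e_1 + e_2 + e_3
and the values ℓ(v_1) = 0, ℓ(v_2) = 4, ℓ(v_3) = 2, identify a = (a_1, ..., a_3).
a = (4, 0, -2)

Write a = (a_1, ..., a_3) in the standard basis. For each basis vector v_i, ℓ(v_i) = <v_i, a> is a linear equation in the a_j's. Collect the n equations into a matrix system V a = ℓ, where row i of V is v_i (expressed in the standard basis). Since V is invertible (lower-triangular with 1s on the diagonal, up to permutation), solve by back-substitution:
  V =
[[0, 1, 0],
 [1, 0, 0],
 [1, 1, 1]]
  V a = (0, 4, 2)
Solving gives a = (4, 0, -2).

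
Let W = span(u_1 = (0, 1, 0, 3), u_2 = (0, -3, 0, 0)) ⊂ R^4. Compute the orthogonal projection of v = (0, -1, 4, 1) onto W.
proj_W(v) = (0, -1, 0, 1)

Set up U = [u_1 | ... | u_2] ∈ R^(4×2). The projector onto W = col(U) is P = U (U^T U)^(-1) U^T.
Compute U^T U =
  [10, -3]
  [-3, 9],
and U^T v = (2, 3).
Solve U^T U · c = U^T v for the coefficients: c = (1/3, 4/9). The projection is proj_W(v) = U c.
Check: (v - proj_W(v)) · u_1 = 0  (should be 0).
Check: (v - proj_W(v)) · u_2 = 0  (should be 0).
Result: proj_W(v) = (0, -1, 0, 1).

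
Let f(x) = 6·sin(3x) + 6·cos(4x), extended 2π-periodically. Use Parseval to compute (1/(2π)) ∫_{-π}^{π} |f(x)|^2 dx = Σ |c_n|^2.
Σ |c_n|^2 = 36

Expand |f|^2 and use orthogonality of {sin(nx), cos(mx)} on [-π, π]:
  ∫_{-π}^{π} sin(nx)^2 dx = π, ∫ cos(mx)^2 dx = π, and cross terms integrate to 0.
So ∫_{-π}^{π} f(x)^2 dx = 6^2 · π + 6^2 · π = (36 + 36)π.
Divide by 2π: (36 + 36)/2 = 36.
By Parseval, this equals Σ |c_n|^2.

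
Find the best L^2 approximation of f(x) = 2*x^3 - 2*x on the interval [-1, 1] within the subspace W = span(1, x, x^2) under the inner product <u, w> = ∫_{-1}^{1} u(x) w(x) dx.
g(x) = -4*x/5

The best approximation g ∈ W is the orthogonal projection of f onto W. Writing g = a_0 + a_1 x + a_2 x^2, the coefficients solve the normal equations G · a = b where
  G_{ij} = <φ_i, φ_j> and b_i = <f, φ_i>, with φ_0 = 1, φ_1 = x, φ_2 = x^2.
G =
  [2, 0, 2/3]
  [0, 2/3, 0]
  [2/3, 0, 2/5],
b = (0, -8/15, 0).
Solving gives a_0 = 0, a_1 = -4/5, a_2 = 0, so
  g(x) = -4*x/5.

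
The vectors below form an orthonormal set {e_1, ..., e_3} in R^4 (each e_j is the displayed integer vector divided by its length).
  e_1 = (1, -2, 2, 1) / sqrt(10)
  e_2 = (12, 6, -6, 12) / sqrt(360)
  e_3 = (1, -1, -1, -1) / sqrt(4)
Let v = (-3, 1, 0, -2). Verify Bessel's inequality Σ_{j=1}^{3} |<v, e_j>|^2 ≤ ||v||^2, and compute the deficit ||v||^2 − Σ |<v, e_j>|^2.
Σ |<v, e_j>|^2 = 14; ||v||^2 = 14; deficit = 0

Write each e_j = u_j / sqrt(<u_j, u_j>) where u_j is the displayed integer vector. Then <v, e_j> = <v, u_j> / sqrt(<u_j, u_j>), so |<v, e_j>|^2 = <v, u_j>^2 / <u_j, u_j>.
Coefficients: <v, e_1> = -7/sqrt(10), <v, e_2> = -54/sqrt(360), <v, e_3> = -2/sqrt(4).
Square and sum: Σ |<v, e_j>|^2 = 14.
Compute ||v||^2 = v·v = 14.
Deficit = 14 − 14 = 0 ≥ 0, confirming Bessel's inequality. (The deficit equals ||v − Σ <v,e_j> e_j||^2, the squared distance from v to span{e_j}.)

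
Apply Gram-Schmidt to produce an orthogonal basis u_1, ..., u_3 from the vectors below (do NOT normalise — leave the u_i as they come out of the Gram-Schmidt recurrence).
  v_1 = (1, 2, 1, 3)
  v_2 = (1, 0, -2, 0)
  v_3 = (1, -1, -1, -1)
Orthogonal basis:
  u_1 = (1, 2, 1, 3)
  u_2 = (16/15, 2/15, -29/15, 1/5)
  u_3 = (28/37, -15/37, 14/37, -4/37)

Apply the Gram-Schmidt recurrence
  u_1 = v_1
  u_i = v_i − Σ_{j<i} ((v_i · u_j) / (u_j · u_j)) · u_j.

Step by step this gives:
  u_1 = (1, 2, 1, 3)
  u_2 = (16/15, 2/15, -29/15, 1/5)
  u_3 = (28/37, -15/37, 14/37, -4/37)

Orthogonality check:
  u_2 · u_1 = 0 (should be 0)
  u_3 · u_1 = 0 (should be 0)
  u_3 · u_2 = 0 (should be 0)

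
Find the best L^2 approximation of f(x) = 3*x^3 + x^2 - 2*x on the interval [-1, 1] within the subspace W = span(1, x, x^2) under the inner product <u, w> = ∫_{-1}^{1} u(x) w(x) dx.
g(x) = x^2 - x/5

The best approximation g ∈ W is the orthogonal projection of f onto W. Writing g = a_0 + a_1 x + a_2 x^2, the coefficients solve the normal equations G · a = b where
  G_{ij} = <φ_i, φ_j> and b_i = <f, φ_i>, with φ_0 = 1, φ_1 = x, φ_2 = x^2.
G =
  [2, 0, 2/3]
  [0, 2/3, 0]
  [2/3, 0, 2/5],
b = (2/3, -2/15, 2/5).
Solving gives a_0 = 0, a_1 = -1/5, a_2 = 1, so
  g(x) = x^2 - x/5.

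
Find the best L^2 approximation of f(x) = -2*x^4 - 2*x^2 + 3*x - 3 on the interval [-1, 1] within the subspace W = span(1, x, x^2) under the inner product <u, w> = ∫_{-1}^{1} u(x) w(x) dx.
g(x) = -26*x^2/7 + 3*x - 99/35

The best approximation g ∈ W is the orthogonal projection of f onto W. Writing g = a_0 + a_1 x + a_2 x^2, the coefficients solve the normal equations G · a = b where
  G_{ij} = <φ_i, φ_j> and b_i = <f, φ_i>, with φ_0 = 1, φ_1 = x, φ_2 = x^2.
G =
  [2, 0, 2/3]
  [0, 2/3, 0]
  [2/3, 0, 2/5],
b = (-122/15, 2, -118/35).
Solving gives a_0 = -99/35, a_1 = 3, a_2 = -26/7, so
  g(x) = -26*x^2/7 + 3*x - 99/35.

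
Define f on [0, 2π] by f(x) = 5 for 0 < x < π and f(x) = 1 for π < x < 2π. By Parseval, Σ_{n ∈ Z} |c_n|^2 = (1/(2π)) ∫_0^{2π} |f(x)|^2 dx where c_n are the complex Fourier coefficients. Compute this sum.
Σ |c_n|^2 = 13

Parseval equates the L^2 energy of f (normalised by 1/(2π)) with the ℓ^2 sum of its Fourier coefficients: (1/(2π)) ∫_0^{2π} |f|^2 = Σ |c_n|^2.
Compute the left side: (1/(2π)) [∫_0^π 5^2 dx + ∫_π^{2π} 1^2 dx] = (1/(2π)) · (25π + 1π) = (25 + 1)/2 = 13.
So Σ_{n ∈ Z} |c_n|^2 = 13.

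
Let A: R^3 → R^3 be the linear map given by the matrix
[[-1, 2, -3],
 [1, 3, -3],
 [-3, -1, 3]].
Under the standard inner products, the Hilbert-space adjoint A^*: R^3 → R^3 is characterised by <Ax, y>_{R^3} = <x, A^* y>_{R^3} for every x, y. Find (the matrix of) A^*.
A^* = A^T =
[[-1, 1, -3],
 [2, 3, -1],
 [-3, -3, 3]]

For real matrices with standard dot products, the defining identity <Ax, y> = <x, A^* y> gives (Ax)^T y = x^T (A^*) y, i.e. x^T A^T y = x^T (A^*) y. Since this holds for all x, y, we must have A^* = A^T. Therefore
A^* =
[[-1, 1, -3],
 [2, 3, -1],
 [-3, -3, 3]].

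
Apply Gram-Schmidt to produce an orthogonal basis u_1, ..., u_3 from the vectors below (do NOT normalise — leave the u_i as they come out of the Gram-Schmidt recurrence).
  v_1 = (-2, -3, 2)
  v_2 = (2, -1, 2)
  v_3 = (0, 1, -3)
Orthogonal basis:
  u_1 = (-2, -3, 2)
  u_2 = (40/17, -8/17, 28/17)
  u_3 = (4/9, -8/9, -8/9)

Apply the Gram-Schmidt recurrence
  u_1 = v_1
  u_i = v_i − Σ_{j<i} ((v_i · u_j) / (u_j · u_j)) · u_j.

Step by step this gives:
  u_1 = (-2, -3, 2)
  u_2 = (40/17, -8/17, 28/17)
  u_3 = (4/9, -8/9, -8/9)

Orthogonality check:
  u_2 · u_1 = 0 (should be 0)
  u_3 · u_1 = 0 (should be 0)
  u_3 · u_2 = 0 (should be 0)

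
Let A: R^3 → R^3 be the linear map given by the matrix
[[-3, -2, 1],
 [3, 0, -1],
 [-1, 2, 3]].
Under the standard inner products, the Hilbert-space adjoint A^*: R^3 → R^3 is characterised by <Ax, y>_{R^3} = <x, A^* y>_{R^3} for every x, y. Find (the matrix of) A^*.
A^* = A^T =
[[-3, 3, -1],
 [-2, 0, 2],
 [1, -1, 3]]

For real matrices with standard dot products, the defining identity <Ax, y> = <x, A^* y> gives (Ax)^T y = x^T (A^*) y, i.e. x^T A^T y = x^T (A^*) y. Since this holds for all x, y, we must have A^* = A^T. Therefore
A^* =
[[-3, 3, -1],
 [-2, 0, 2],
 [1, -1, 3]].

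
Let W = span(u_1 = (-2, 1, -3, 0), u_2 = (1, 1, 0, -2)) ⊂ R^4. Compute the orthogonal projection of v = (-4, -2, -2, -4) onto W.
proj_W(v) = (-108/83, 114/83, -222/83, -80/83)

Set up U = [u_1 | ... | u_2] ∈ R^(4×2). The projector onto W = col(U) is P = U (U^T U)^(-1) U^T.
Compute U^T U =
  [14, -1]
  [-1, 6],
and U^T v = (12, 2).
Solve U^T U · c = U^T v for the coefficients: c = (74/83, 40/83). The projection is proj_W(v) = U c.
Check: (v - proj_W(v)) · u_1 = 0  (should be 0).
Check: (v - proj_W(v)) · u_2 = 0  (should be 0).
Result: proj_W(v) = (-108/83, 114/83, -222/83, -80/83).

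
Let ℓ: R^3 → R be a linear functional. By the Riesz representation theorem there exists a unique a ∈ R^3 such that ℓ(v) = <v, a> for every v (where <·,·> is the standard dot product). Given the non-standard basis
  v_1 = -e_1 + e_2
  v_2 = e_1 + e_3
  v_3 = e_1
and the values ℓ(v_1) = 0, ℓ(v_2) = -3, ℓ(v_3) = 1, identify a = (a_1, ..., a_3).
a = (1, 1, -4)

Write a = (a_1, ..., a_3) in the standard basis. For each basis vector v_i, ℓ(v_i) = <v_i, a> is a linear equation in the a_j's. Collect the n equations into a matrix system V a = ℓ, where row i of V is v_i (expressed in the standard basis). Since V is invertible (lower-triangular with 1s on the diagonal, up to permutation), solve by back-substitution:
  V =
[[-1, 1, 0],
 [1, 0, 1],
 [1, 0, 0]]
  V a = (0, -3, 1)
Solving gives a = (1, 1, -4).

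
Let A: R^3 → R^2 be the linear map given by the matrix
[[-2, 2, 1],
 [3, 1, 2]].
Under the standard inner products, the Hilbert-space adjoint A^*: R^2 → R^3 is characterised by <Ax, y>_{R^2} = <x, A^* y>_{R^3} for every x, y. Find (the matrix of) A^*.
A^* = A^T =
[[-2, 3],
 [2, 1],
 [1, 2]]

For real matrices with standard dot products, the defining identity <Ax, y> = <x, A^* y> gives (Ax)^T y = x^T (A^*) y, i.e. x^T A^T y = x^T (A^*) y. Since this holds for all x, y, we must have A^* = A^T. Therefore
A^* =
[[-2, 3],
 [2, 1],
 [1, 2]].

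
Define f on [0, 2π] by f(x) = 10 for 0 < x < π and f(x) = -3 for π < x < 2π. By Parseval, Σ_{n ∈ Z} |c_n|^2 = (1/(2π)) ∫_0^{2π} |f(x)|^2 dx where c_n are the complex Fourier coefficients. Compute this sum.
Σ |c_n|^2 = 109/2

Parseval equates the L^2 energy of f (normalised by 1/(2π)) with the ℓ^2 sum of its Fourier coefficients: (1/(2π)) ∫_0^{2π} |f|^2 = Σ |c_n|^2.
Compute the left side: (1/(2π)) [∫_0^π 10^2 dx + ∫_π^{2π} (-3)^2 dx] = (1/(2π)) · (100π + 9π) = (100 + 9)/2 = 109/2.
So Σ_{n ∈ Z} |c_n|^2 = 109/2.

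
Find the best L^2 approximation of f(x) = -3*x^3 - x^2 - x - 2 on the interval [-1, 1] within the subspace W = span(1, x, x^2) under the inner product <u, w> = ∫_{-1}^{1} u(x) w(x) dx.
g(x) = -x^2 - 14*x/5 - 2

The best approximation g ∈ W is the orthogonal projection of f onto W. Writing g = a_0 + a_1 x + a_2 x^2, the coefficients solve the normal equations G · a = b where
  G_{ij} = <φ_i, φ_j> and b_i = <f, φ_i>, with φ_0 = 1, φ_1 = x, φ_2 = x^2.
G =
  [2, 0, 2/3]
  [0, 2/3, 0]
  [2/3, 0, 2/5],
b = (-14/3, -28/15, -26/15).
Solving gives a_0 = -2, a_1 = -14/5, a_2 = -1, so
  g(x) = -x^2 - 14*x/5 - 2.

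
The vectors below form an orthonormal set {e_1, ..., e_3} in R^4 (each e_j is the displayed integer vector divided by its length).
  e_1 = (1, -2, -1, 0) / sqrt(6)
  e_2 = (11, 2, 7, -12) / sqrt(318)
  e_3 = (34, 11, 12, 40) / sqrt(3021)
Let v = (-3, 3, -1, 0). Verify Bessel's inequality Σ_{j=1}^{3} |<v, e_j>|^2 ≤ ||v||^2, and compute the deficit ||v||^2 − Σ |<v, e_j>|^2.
Σ |<v, e_j>|^2 = 313/19; ||v||^2 = 19; deficit = 48/19

Write each e_j = u_j / sqrt(<u_j, u_j>) where u_j is the displayed integer vector. Then <v, e_j> = <v, u_j> / sqrt(<u_j, u_j>), so |<v, e_j>|^2 = <v, u_j>^2 / <u_j, u_j>.
Coefficients: <v, e_1> = -8/sqrt(6), <v, e_2> = -34/sqrt(318), <v, e_3> = -81/sqrt(3021).
Square and sum: Σ |<v, e_j>|^2 = 313/19.
Compute ||v||^2 = v·v = 19.
Deficit = 19 − 313/19 = 48/19 ≥ 0, confirming Bessel's inequality. (The deficit equals ||v − Σ <v,e_j> e_j||^2, the squared distance from v to span{e_j}.)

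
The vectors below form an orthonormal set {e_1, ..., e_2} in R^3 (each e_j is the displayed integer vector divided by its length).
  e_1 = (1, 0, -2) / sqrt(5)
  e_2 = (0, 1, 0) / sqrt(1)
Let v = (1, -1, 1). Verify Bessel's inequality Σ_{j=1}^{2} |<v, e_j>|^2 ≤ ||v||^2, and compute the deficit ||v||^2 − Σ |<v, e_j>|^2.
Σ |<v, e_j>|^2 = 6/5; ||v||^2 = 3; deficit = 9/5

Write each e_j = u_j / sqrt(<u_j, u_j>) where u_j is the displayed integer vector. Then <v, e_j> = <v, u_j> / sqrt(<u_j, u_j>), so |<v, e_j>|^2 = <v, u_j>^2 / <u_j, u_j>.
Coefficients: <v, e_1> = -1/sqrt(5), <v, e_2> = -1/sqrt(1).
Square and sum: Σ |<v, e_j>|^2 = 6/5.
Compute ||v||^2 = v·v = 3.
Deficit = 3 − 6/5 = 9/5 ≥ 0, confirming Bessel's inequality. (The deficit equals ||v − Σ <v,e_j> e_j||^2, the squared distance from v to span{e_j}.)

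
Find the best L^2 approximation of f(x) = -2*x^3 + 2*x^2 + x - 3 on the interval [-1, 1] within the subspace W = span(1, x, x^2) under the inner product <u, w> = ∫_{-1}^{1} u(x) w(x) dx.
g(x) = 2*x^2 - x/5 - 3

The best approximation g ∈ W is the orthogonal projection of f onto W. Writing g = a_0 + a_1 x + a_2 x^2, the coefficients solve the normal equations G · a = b where
  G_{ij} = <φ_i, φ_j> and b_i = <f, φ_i>, with φ_0 = 1, φ_1 = x, φ_2 = x^2.
G =
  [2, 0, 2/3]
  [0, 2/3, 0]
  [2/3, 0, 2/5],
b = (-14/3, -2/15, -6/5).
Solving gives a_0 = -3, a_1 = -1/5, a_2 = 2, so
  g(x) = 2*x^2 - x/5 - 3.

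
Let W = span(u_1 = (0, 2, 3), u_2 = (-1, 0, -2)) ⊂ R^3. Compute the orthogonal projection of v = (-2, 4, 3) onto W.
proj_W(v) = (-50/29, 122/29, 83/29)

Set up U = [u_1 | ... | u_2] ∈ R^(3×2). The projector onto W = col(U) is P = U (U^T U)^(-1) U^T.
Compute U^T U =
  [13, -6]
  [-6, 5],
and U^T v = (17, -4).
Solve U^T U · c = U^T v for the coefficients: c = (61/29, 50/29). The projection is proj_W(v) = U c.
Check: (v - proj_W(v)) · u_1 = 0  (should be 0).
Check: (v - proj_W(v)) · u_2 = 0  (should be 0).
Result: proj_W(v) = (-50/29, 122/29, 83/29).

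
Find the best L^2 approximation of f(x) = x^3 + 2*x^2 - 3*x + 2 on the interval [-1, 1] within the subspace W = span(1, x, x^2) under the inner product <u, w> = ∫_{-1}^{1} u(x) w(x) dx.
g(x) = 2*x^2 - 12*x/5 + 2

The best approximation g ∈ W is the orthogonal projection of f onto W. Writing g = a_0 + a_1 x + a_2 x^2, the coefficients solve the normal equations G · a = b where
  G_{ij} = <φ_i, φ_j> and b_i = <f, φ_i>, with φ_0 = 1, φ_1 = x, φ_2 = x^2.
G =
  [2, 0, 2/3]
  [0, 2/3, 0]
  [2/3, 0, 2/5],
b = (16/3, -8/5, 32/15).
Solving gives a_0 = 2, a_1 = -12/5, a_2 = 2, so
  g(x) = 2*x^2 - 12*x/5 + 2.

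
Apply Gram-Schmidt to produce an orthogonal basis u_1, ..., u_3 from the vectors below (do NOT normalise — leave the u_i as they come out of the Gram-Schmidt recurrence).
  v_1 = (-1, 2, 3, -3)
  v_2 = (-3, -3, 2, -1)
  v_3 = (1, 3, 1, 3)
Orthogonal basis:
  u_1 = (-1, 2, 3, -3)
  u_2 = (-63/23, -81/23, 28/23, -5/23)
  u_3 = (-331/493, 490/493, 914/493, 1351/493)

Apply the Gram-Schmidt recurrence
  u_1 = v_1
  u_i = v_i − Σ_{j<i} ((v_i · u_j) / (u_j · u_j)) · u_j.

Step by step this gives:
  u_1 = (-1, 2, 3, -3)
  u_2 = (-63/23, -81/23, 28/23, -5/23)
  u_3 = (-331/493, 490/493, 914/493, 1351/493)

Orthogonality check:
  u_2 · u_1 = 0 (should be 0)
  u_3 · u_1 = 0 (should be 0)
  u_3 · u_2 = 0 (should be 0)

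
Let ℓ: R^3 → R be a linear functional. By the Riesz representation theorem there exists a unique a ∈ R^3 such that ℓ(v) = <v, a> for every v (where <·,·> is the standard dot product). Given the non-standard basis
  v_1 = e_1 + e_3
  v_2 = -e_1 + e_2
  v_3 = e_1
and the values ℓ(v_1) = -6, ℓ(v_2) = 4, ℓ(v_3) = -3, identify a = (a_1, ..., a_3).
a = (-3, 1, -3)

Write a = (a_1, ..., a_3) in the standard basis. For each basis vector v_i, ℓ(v_i) = <v_i, a> is a linear equation in the a_j's. Collect the n equations into a matrix system V a = ℓ, where row i of V is v_i (expressed in the standard basis). Since V is invertible (lower-triangular with 1s on the diagonal, up to permutation), solve by back-substitution:
  V =
[[1, 0, 1],
 [-1, 1, 0],
 [1, 0, 0]]
  V a = (-6, 4, -3)
Solving gives a = (-3, 1, -3).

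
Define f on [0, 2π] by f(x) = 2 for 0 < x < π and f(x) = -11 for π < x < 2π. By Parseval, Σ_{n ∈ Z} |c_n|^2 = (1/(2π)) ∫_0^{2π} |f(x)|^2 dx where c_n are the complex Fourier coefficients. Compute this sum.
Σ |c_n|^2 = 125/2

Parseval equates the L^2 energy of f (normalised by 1/(2π)) with the ℓ^2 sum of its Fourier coefficients: (1/(2π)) ∫_0^{2π} |f|^2 = Σ |c_n|^2.
Compute the left side: (1/(2π)) [∫_0^π 2^2 dx + ∫_π^{2π} (-11)^2 dx] = (1/(2π)) · (4π + 121π) = (4 + 121)/2 = 125/2.
So Σ_{n ∈ Z} |c_n|^2 = 125/2.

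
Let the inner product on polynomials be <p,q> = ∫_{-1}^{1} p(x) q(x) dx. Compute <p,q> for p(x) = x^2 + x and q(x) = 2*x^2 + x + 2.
<p,q> = 14/5

Expand the product: p(x)·q(x) = 2*x^4 + 3*x^3 + 3*x^2 + 2*x.
∫_{-1}^{1} of each monomial x^k gives [2/(k+1) if k even, 0 if k odd]. Integrating term-by-term (or equivalently evaluating the antiderivative F(x) = 2*x^5/5 + 3*x^4/4 + x^3 + x^2 at the endpoints):
  F(1) − F(−1) = 63/20 − (7/20) = 14/5.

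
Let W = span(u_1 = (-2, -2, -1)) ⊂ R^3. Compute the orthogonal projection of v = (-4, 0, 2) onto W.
proj_W(v) = (-4/3, -4/3, -2/3)

Set up U = [u_1 | ... | u_1] ∈ R^(3×1). The projector onto W = col(U) is P = U (U^T U)^(-1) U^T.
Compute U^T U =
  [9],
and U^T v = (6).
Solve U^T U · c = U^T v for the coefficients: c = (2/3). The projection is proj_W(v) = U c.
Check: (v - proj_W(v)) · u_1 = 0  (should be 0).
Result: proj_W(v) = (-4/3, -4/3, -2/3).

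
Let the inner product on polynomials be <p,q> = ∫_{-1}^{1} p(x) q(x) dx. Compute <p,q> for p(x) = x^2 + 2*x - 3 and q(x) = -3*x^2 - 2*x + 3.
<p,q> = -208/15

Expand the product: p(x)·q(x) = -3*x^4 - 8*x^3 + 8*x^2 + 12*x - 9.
∫_{-1}^{1} of each monomial x^k gives [2/(k+1) if k even, 0 if k odd]. Integrating term-by-term (or equivalently evaluating the antiderivative F(x) = -3*x^5/5 - 2*x^4 + 8*x^3/3 + 6*x^2 - 9*x at the endpoints):
  F(1) − F(−1) = -44/15 − (164/15) = -208/15.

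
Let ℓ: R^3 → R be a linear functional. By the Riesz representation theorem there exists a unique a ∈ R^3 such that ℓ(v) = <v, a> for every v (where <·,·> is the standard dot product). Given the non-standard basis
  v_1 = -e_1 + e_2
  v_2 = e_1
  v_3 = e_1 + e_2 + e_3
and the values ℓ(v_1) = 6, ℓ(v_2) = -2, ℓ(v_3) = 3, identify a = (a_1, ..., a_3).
a = (-2, 4, 1)

Write a = (a_1, ..., a_3) in the standard basis. For each basis vector v_i, ℓ(v_i) = <v_i, a> is a linear equation in the a_j's. Collect the n equations into a matrix system V a = ℓ, where row i of V is v_i (expressed in the standard basis). Since V is invertible (lower-triangular with 1s on the diagonal, up to permutation), solve by back-substitution:
  V =
[[-1, 1, 0],
 [1, 0, 0],
 [1, 1, 1]]
  V a = (6, -2, 3)
Solving gives a = (-2, 4, 1).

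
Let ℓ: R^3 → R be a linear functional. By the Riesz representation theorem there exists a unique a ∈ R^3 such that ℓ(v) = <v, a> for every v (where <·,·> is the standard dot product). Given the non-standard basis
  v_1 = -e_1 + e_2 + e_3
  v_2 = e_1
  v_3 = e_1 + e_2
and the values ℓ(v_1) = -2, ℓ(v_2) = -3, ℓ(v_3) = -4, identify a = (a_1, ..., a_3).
a = (-3, -1, -4)

Write a = (a_1, ..., a_3) in the standard basis. For each basis vector v_i, ℓ(v_i) = <v_i, a> is a linear equation in the a_j's. Collect the n equations into a matrix system V a = ℓ, where row i of V is v_i (expressed in the standard basis). Since V is invertible (lower-triangular with 1s on the diagonal, up to permutation), solve by back-substitution:
  V =
[[-1, 1, 1],
 [1, 0, 0],
 [1, 1, 0]]
  V a = (-2, -3, -4)
Solving gives a = (-3, -1, -4).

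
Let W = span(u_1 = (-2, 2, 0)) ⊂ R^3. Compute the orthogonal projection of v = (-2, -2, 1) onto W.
proj_W(v) = (0, 0, 0)

Set up U = [u_1 | ... | u_1] ∈ R^(3×1). The projector onto W = col(U) is P = U (U^T U)^(-1) U^T.
Compute U^T U =
  [8],
and U^T v = (0).
Solve U^T U · c = U^T v for the coefficients: c = (0). The projection is proj_W(v) = U c.
Check: (v - proj_W(v)) · u_1 = 0  (should be 0).
Result: proj_W(v) = (0, 0, 0).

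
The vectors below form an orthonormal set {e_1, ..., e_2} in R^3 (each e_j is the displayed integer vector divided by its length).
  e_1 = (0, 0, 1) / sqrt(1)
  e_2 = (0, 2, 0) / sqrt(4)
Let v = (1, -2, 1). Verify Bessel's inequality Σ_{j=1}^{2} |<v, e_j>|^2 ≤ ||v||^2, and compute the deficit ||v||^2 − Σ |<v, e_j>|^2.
Σ |<v, e_j>|^2 = 5; ||v||^2 = 6; deficit = 1

Write each e_j = u_j / sqrt(<u_j, u_j>) where u_j is the displayed integer vector. Then <v, e_j> = <v, u_j> / sqrt(<u_j, u_j>), so |<v, e_j>|^2 = <v, u_j>^2 / <u_j, u_j>.
Coefficients: <v, e_1> = 1/sqrt(1), <v, e_2> = -4/sqrt(4).
Square and sum: Σ |<v, e_j>|^2 = 5.
Compute ||v||^2 = v·v = 6.
Deficit = 6 − 5 = 1 ≥ 0, confirming Bessel's inequality. (The deficit equals ||v − Σ <v,e_j> e_j||^2, the squared distance from v to span{e_j}.)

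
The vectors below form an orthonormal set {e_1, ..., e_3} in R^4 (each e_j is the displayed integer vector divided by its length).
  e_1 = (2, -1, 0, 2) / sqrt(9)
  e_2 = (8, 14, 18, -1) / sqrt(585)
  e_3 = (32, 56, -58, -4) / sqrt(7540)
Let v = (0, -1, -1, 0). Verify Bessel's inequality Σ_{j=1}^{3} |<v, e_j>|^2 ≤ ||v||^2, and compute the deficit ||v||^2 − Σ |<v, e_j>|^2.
Σ |<v, e_j>|^2 = 54/29; ||v||^2 = 2; deficit = 4/29

Write each e_j = u_j / sqrt(<u_j, u_j>) where u_j is the displayed integer vector. Then <v, e_j> = <v, u_j> / sqrt(<u_j, u_j>), so |<v, e_j>|^2 = <v, u_j>^2 / <u_j, u_j>.
Coefficients: <v, e_1> = 1/sqrt(9), <v, e_2> = -32/sqrt(585), <v, e_3> = 2/sqrt(7540).
Square and sum: Σ |<v, e_j>|^2 = 54/29.
Compute ||v||^2 = v·v = 2.
Deficit = 2 − 54/29 = 4/29 ≥ 0, confirming Bessel's inequality. (The deficit equals ||v − Σ <v,e_j> e_j||^2, the squared distance from v to span{e_j}.)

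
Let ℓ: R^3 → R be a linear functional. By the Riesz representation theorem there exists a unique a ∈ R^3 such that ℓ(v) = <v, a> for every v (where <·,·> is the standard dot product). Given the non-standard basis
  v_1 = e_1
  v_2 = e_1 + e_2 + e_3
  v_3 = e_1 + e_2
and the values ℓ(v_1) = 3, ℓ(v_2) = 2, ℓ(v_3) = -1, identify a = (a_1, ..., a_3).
a = (3, -4, 3)

Write a = (a_1, ..., a_3) in the standard basis. For each basis vector v_i, ℓ(v_i) = <v_i, a> is a linear equation in the a_j's. Collect the n equations into a matrix system V a = ℓ, where row i of V is v_i (expressed in the standard basis). Since V is invertible (lower-triangular with 1s on the diagonal, up to permutation), solve by back-substitution:
  V =
[[1, 0, 0],
 [1, 1, 1],
 [1, 1, 0]]
  V a = (3, 2, -1)
Solving gives a = (3, -4, 3).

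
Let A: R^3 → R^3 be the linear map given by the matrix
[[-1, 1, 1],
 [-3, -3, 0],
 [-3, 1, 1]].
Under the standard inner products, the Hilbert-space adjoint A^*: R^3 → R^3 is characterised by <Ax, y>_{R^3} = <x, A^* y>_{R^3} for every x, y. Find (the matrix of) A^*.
A^* = A^T =
[[-1, -3, -3],
 [1, -3, 1],
 [1, 0, 1]]

For real matrices with standard dot products, the defining identity <Ax, y> = <x, A^* y> gives (Ax)^T y = x^T (A^*) y, i.e. x^T A^T y = x^T (A^*) y. Since this holds for all x, y, we must have A^* = A^T. Therefore
A^* =
[[-1, -3, -3],
 [1, -3, 1],
 [1, 0, 1]].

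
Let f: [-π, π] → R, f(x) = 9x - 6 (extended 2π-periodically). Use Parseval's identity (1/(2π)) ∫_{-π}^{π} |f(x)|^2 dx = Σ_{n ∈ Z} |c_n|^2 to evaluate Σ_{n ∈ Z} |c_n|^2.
Σ |c_n|^2 = 27π^2 + 36

Expand and integrate term by term over [-π, π]:
  ∫ (9x)^2 dx = 81·(2π^3/3); ∫ 2·9·(-6)·x dx = 0 (odd integrand); ∫ (-6)^2 dx = 36·2π.
So (1/(2π)) ∫_{-π}^{π} (9x - 6)^2 dx = 81π^2/3 + 36 = 27π^2 + 36.
Parseval ⇒ Σ |c_n|^2 = 27π^2 + 36.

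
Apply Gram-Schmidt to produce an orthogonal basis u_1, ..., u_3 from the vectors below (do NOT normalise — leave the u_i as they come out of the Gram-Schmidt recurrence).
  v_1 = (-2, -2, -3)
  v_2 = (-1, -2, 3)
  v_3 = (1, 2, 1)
Orthogonal basis:
  u_1 = (-2, -2, -3)
  u_2 = (-23/17, -40/17, 42/17)
  u_3 = (-96/229, 72/229, 16/229)

Apply the Gram-Schmidt recurrence
  u_1 = v_1
  u_i = v_i − Σ_{j<i} ((v_i · u_j) / (u_j · u_j)) · u_j.

Step by step this gives:
  u_1 = (-2, -2, -3)
  u_2 = (-23/17, -40/17, 42/17)
  u_3 = (-96/229, 72/229, 16/229)

Orthogonality check:
  u_2 · u_1 = 0 (should be 0)
  u_3 · u_1 = 0 (should be 0)
  u_3 · u_2 = 0 (should be 0)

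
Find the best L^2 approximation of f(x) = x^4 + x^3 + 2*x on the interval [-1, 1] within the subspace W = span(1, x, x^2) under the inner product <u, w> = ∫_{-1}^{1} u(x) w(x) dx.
g(x) = 6*x^2/7 + 13*x/5 - 3/35

The best approximation g ∈ W is the orthogonal projection of f onto W. Writing g = a_0 + a_1 x + a_2 x^2, the coefficients solve the normal equations G · a = b where
  G_{ij} = <φ_i, φ_j> and b_i = <f, φ_i>, with φ_0 = 1, φ_1 = x, φ_2 = x^2.
G =
  [2, 0, 2/3]
  [0, 2/3, 0]
  [2/3, 0, 2/5],
b = (2/5, 26/15, 2/7).
Solving gives a_0 = -3/35, a_1 = 13/5, a_2 = 6/7, so
  g(x) = 6*x^2/7 + 13*x/5 - 3/35.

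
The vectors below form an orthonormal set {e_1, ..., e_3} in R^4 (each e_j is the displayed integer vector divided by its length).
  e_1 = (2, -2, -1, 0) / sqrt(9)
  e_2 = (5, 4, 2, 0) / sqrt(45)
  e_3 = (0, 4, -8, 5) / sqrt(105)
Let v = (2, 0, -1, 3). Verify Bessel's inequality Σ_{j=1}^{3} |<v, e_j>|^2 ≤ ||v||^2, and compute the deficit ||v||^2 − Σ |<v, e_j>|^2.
Σ |<v, e_j>|^2 = 194/21; ||v||^2 = 14; deficit = 100/21

Write each e_j = u_j / sqrt(<u_j, u_j>) where u_j is the displayed integer vector. Then <v, e_j> = <v, u_j> / sqrt(<u_j, u_j>), so |<v, e_j>|^2 = <v, u_j>^2 / <u_j, u_j>.
Coefficients: <v, e_1> = 5/sqrt(9), <v, e_2> = 8/sqrt(45), <v, e_3> = 23/sqrt(105).
Square and sum: Σ |<v, e_j>|^2 = 194/21.
Compute ||v||^2 = v·v = 14.
Deficit = 14 − 194/21 = 100/21 ≥ 0, confirming Bessel's inequality. (The deficit equals ||v − Σ <v,e_j> e_j||^2, the squared distance from v to span{e_j}.)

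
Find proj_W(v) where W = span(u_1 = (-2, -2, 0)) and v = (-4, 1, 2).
proj_W(v) = (-3/2, -3/2, 0)

Set up U = [u_1 | ... | u_1] ∈ R^(3×1). The projector onto W = col(U) is P = U (U^T U)^(-1) U^T.
Compute U^T U =
  [8],
and U^T v = (6).
Solve U^T U · c = U^T v for the coefficients: c = (3/4). The projection is proj_W(v) = U c.
Check: (v - proj_W(v)) · u_1 = 0  (should be 0).
Result: proj_W(v) = (-3/2, -3/2, 0).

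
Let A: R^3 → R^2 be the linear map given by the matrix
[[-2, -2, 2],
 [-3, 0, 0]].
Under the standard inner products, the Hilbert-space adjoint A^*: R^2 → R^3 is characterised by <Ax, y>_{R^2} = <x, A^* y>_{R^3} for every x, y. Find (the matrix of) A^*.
A^* = A^T =
[[-2, -3],
 [-2, 0],
 [2, 0]]

For real matrices with standard dot products, the defining identity <Ax, y> = <x, A^* y> gives (Ax)^T y = x^T (A^*) y, i.e. x^T A^T y = x^T (A^*) y. Since this holds for all x, y, we must have A^* = A^T. Therefore
A^* =
[[-2, -3],
 [-2, 0],
 [2, 0]].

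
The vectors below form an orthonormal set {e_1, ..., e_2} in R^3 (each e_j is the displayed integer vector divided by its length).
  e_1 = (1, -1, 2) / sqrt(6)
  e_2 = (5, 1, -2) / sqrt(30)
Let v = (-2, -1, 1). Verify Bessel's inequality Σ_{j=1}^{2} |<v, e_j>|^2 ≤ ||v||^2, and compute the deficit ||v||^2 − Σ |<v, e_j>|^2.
Σ |<v, e_j>|^2 = 29/5; ||v||^2 = 6; deficit = 1/5

Write each e_j = u_j / sqrt(<u_j, u_j>) where u_j is the displayed integer vector. Then <v, e_j> = <v, u_j> / sqrt(<u_j, u_j>), so |<v, e_j>|^2 = <v, u_j>^2 / <u_j, u_j>.
Coefficients: <v, e_1> = 1/sqrt(6), <v, e_2> = -13/sqrt(30).
Square and sum: Σ |<v, e_j>|^2 = 29/5.
Compute ||v||^2 = v·v = 6.
Deficit = 6 − 29/5 = 1/5 ≥ 0, confirming Bessel's inequality. (The deficit equals ||v − Σ <v,e_j> e_j||^2, the squared distance from v to span{e_j}.)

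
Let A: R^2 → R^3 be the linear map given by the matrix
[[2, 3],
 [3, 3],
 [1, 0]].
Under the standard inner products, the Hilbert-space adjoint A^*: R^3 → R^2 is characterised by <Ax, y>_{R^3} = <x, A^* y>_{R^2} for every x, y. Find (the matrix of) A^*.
A^* = A^T =
[[2, 3, 1],
 [3, 3, 0]]

For real matrices with standard dot products, the defining identity <Ax, y> = <x, A^* y> gives (Ax)^T y = x^T (A^*) y, i.e. x^T A^T y = x^T (A^*) y. Since this holds for all x, y, we must have A^* = A^T. Therefore
A^* =
[[2, 3, 1],
 [3, 3, 0]].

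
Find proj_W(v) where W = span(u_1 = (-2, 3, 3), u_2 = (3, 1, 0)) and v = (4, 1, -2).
proj_W(v) = (901/211, 40/211, -213/211)

Set up U = [u_1 | ... | u_2] ∈ R^(3×2). The projector onto W = col(U) is P = U (U^T U)^(-1) U^T.
Compute U^T U =
  [22, -3]
  [-3, 10],
and U^T v = (-11, 13).
Solve U^T U · c = U^T v for the coefficients: c = (-71/211, 253/211). The projection is proj_W(v) = U c.
Check: (v - proj_W(v)) · u_1 = 0  (should be 0).
Check: (v - proj_W(v)) · u_2 = 0  (should be 0).
Result: proj_W(v) = (901/211, 40/211, -213/211).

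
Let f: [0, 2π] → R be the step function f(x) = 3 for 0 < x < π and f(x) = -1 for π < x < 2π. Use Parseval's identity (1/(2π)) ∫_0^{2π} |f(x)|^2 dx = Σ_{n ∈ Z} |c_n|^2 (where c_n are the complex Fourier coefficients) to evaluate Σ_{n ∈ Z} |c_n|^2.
Σ |c_n|^2 = 5

Parseval equates the L^2 energy of f (normalised by 1/(2π)) with the ℓ^2 sum of its Fourier coefficients: (1/(2π)) ∫_0^{2π} |f|^2 = Σ |c_n|^2.
Compute the left side: (1/(2π)) [∫_0^π 3^2 dx + ∫_π^{2π} (-1)^2 dx] = (1/(2π)) · (9π + 1π) = (9 + 1)/2 = 5.
So Σ_{n ∈ Z} |c_n|^2 = 5.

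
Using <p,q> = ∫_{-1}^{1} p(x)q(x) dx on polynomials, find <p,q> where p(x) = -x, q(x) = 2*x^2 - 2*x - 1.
<p,q> = 4/3

Expand the product: p(x)·q(x) = -2*x^3 + 2*x^2 + x.
∫_{-1}^{1} of each monomial x^k gives [2/(k+1) if k even, 0 if k odd]. Integrating term-by-term (or equivalently evaluating the antiderivative F(x) = -x^4/2 + 2*x^3/3 + x^2/2 at the endpoints):
  F(1) − F(−1) = 2/3 − (-2/3) = 4/3.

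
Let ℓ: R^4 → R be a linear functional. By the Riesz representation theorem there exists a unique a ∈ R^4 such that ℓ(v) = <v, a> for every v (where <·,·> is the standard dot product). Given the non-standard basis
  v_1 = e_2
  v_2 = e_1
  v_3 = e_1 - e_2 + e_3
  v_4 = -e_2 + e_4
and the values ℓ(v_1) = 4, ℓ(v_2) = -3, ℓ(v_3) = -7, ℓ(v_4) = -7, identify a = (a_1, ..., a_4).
a = (-3, 4, 0, -3)

Write a = (a_1, ..., a_4) in the standard basis. For each basis vector v_i, ℓ(v_i) = <v_i, a> is a linear equation in the a_j's. Collect the n equations into a matrix system V a = ℓ, where row i of V is v_i (expressed in the standard basis). Since V is invertible (lower-triangular with 1s on the diagonal, up to permutation), solve by back-substitution:
  V =
[[0, 1, 0, 0],
 [1, 0, 0, 0],
 [1, -1, 1, 0],
 [0, -1, 0, 1]]
  V a = (4, -3, -7, -7)
Solving gives a = (-3, 4, 0, -3).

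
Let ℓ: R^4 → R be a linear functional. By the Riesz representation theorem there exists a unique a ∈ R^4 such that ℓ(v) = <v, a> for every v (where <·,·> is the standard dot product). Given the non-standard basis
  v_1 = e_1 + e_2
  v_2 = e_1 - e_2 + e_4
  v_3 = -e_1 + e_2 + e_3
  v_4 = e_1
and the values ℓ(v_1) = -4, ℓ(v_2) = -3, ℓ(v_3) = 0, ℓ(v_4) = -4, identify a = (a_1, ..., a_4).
a = (-4, 0, -4, 1)

Write a = (a_1, ..., a_4) in the standard basis. For each basis vector v_i, ℓ(v_i) = <v_i, a> is a linear equation in the a_j's. Collect the n equations into a matrix system V a = ℓ, where row i of V is v_i (expressed in the standard basis). Since V is invertible (lower-triangular with 1s on the diagonal, up to permutation), solve by back-substitution:
  V =
[[1, 1, 0, 0],
 [1, -1, 0, 1],
 [-1, 1, 1, 0],
 [1, 0, 0, 0]]
  V a = (-4, -3, 0, -4)
Solving gives a = (-4, 0, -4, 1).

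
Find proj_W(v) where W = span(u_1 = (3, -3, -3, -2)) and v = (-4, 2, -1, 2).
proj_W(v) = (-57/31, 57/31, 57/31, 38/31)

Set up U = [u_1 | ... | u_1] ∈ R^(4×1). The projector onto W = col(U) is P = U (U^T U)^(-1) U^T.
Compute U^T U =
  [31],
and U^T v = (-19).
Solve U^T U · c = U^T v for the coefficients: c = (-19/31). The projection is proj_W(v) = U c.
Check: (v - proj_W(v)) · u_1 = 0  (should be 0).
Result: proj_W(v) = (-57/31, 57/31, 57/31, 38/31).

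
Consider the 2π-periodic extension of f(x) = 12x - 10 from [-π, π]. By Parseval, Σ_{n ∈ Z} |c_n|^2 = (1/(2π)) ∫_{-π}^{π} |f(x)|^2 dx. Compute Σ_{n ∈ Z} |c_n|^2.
Σ |c_n|^2 = 48π^2 + 100

Expand and integrate term by term over [-π, π]:
  ∫ (12x)^2 dx = 144·(2π^3/3); ∫ 2·12·(-10)·x dx = 0 (odd integrand); ∫ (-10)^2 dx = 100·2π.
So (1/(2π)) ∫_{-π}^{π} (12x - 10)^2 dx = 144π^2/3 + 100 = 48π^2 + 100.
Parseval ⇒ Σ |c_n|^2 = 48π^2 + 100.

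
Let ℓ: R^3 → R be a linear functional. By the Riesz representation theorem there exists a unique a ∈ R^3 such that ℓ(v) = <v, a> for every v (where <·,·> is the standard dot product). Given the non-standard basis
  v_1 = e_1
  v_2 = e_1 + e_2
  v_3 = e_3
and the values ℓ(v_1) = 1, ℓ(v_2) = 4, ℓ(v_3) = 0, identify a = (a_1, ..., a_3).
a = (1, 3, 0)

Write a = (a_1, ..., a_3) in the standard basis. For each basis vector v_i, ℓ(v_i) = <v_i, a> is a linear equation in the a_j's. Collect the n equations into a matrix system V a = ℓ, where row i of V is v_i (expressed in the standard basis). Since V is invertible (lower-triangular with 1s on the diagonal, up to permutation), solve by back-substitution:
  V =
[[1, 0, 0],
 [1, 1, 0],
 [0, 0, 1]]
  V a = (1, 4, 0)
Solving gives a = (1, 3, 0).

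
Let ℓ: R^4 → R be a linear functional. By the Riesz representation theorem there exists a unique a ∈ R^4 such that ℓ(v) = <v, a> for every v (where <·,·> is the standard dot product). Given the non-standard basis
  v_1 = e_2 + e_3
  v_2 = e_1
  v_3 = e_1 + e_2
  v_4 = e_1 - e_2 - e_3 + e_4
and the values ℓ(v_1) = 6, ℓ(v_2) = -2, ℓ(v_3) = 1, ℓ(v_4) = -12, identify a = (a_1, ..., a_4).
a = (-2, 3, 3, -4)

Write a = (a_1, ..., a_4) in the standard basis. For each basis vector v_i, ℓ(v_i) = <v_i, a> is a linear equation in the a_j's. Collect the n equations into a matrix system V a = ℓ, where row i of V is v_i (expressed in the standard basis). Since V is invertible (lower-triangular with 1s on the diagonal, up to permutation), solve by back-substitution:
  V =
[[0, 1, 1, 0],
 [1, 0, 0, 0],
 [1, 1, 0, 0],
 [1, -1, -1, 1]]
  V a = (6, -2, 1, -12)
Solving gives a = (-2, 3, 3, -4).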